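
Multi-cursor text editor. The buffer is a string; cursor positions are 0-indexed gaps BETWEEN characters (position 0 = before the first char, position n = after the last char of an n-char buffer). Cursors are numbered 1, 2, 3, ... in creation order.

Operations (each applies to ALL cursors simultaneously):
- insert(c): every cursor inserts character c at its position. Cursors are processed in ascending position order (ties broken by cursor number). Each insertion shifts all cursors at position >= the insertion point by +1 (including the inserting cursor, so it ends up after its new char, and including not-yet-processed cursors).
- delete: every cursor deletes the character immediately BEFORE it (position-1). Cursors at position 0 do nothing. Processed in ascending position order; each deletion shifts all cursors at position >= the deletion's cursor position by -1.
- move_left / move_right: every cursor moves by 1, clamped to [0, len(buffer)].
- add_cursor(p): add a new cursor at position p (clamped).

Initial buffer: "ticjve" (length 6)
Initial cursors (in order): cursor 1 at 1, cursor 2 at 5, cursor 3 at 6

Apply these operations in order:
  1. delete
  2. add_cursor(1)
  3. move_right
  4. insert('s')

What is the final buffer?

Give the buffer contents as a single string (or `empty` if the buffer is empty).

After op 1 (delete): buffer="icj" (len 3), cursors c1@0 c2@3 c3@3, authorship ...
After op 2 (add_cursor(1)): buffer="icj" (len 3), cursors c1@0 c4@1 c2@3 c3@3, authorship ...
After op 3 (move_right): buffer="icj" (len 3), cursors c1@1 c4@2 c2@3 c3@3, authorship ...
After op 4 (insert('s')): buffer="iscsjss" (len 7), cursors c1@2 c4@4 c2@7 c3@7, authorship .1.4.23

Answer: iscsjss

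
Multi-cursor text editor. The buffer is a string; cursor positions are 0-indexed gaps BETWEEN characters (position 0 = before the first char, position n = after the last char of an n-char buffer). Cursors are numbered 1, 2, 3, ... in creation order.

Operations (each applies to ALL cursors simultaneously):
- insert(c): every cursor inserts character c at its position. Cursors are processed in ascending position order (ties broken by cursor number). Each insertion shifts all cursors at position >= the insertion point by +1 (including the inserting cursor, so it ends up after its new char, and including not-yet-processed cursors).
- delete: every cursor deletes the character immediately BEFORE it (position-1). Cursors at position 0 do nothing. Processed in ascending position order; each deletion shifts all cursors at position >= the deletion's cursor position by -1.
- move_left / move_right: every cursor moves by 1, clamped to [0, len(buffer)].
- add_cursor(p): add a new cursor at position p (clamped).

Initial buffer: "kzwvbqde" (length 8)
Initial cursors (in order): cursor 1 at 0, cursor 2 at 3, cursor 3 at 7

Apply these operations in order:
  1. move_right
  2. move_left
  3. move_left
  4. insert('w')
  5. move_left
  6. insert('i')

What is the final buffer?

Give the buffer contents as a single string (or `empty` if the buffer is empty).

Answer: iwkziwwvbqiwde

Derivation:
After op 1 (move_right): buffer="kzwvbqde" (len 8), cursors c1@1 c2@4 c3@8, authorship ........
After op 2 (move_left): buffer="kzwvbqde" (len 8), cursors c1@0 c2@3 c3@7, authorship ........
After op 3 (move_left): buffer="kzwvbqde" (len 8), cursors c1@0 c2@2 c3@6, authorship ........
After op 4 (insert('w')): buffer="wkzwwvbqwde" (len 11), cursors c1@1 c2@4 c3@9, authorship 1..2....3..
After op 5 (move_left): buffer="wkzwwvbqwde" (len 11), cursors c1@0 c2@3 c3@8, authorship 1..2....3..
After op 6 (insert('i')): buffer="iwkziwwvbqiwde" (len 14), cursors c1@1 c2@5 c3@11, authorship 11..22....33..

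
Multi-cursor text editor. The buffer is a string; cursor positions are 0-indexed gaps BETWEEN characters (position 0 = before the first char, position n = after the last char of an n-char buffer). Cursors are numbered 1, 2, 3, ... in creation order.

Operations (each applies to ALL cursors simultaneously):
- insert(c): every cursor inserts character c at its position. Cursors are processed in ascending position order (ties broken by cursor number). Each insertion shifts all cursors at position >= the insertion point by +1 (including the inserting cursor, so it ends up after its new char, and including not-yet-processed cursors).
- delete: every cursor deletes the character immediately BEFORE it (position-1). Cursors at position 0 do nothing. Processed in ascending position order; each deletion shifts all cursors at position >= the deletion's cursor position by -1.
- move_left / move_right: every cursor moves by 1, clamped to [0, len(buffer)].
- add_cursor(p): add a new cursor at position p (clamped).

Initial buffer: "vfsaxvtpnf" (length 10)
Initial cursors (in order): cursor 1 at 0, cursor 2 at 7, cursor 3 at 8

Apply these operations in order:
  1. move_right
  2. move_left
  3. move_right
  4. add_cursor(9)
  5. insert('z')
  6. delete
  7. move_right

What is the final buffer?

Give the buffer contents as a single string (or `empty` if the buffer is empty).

Answer: vfsaxvtpnf

Derivation:
After op 1 (move_right): buffer="vfsaxvtpnf" (len 10), cursors c1@1 c2@8 c3@9, authorship ..........
After op 2 (move_left): buffer="vfsaxvtpnf" (len 10), cursors c1@0 c2@7 c3@8, authorship ..........
After op 3 (move_right): buffer="vfsaxvtpnf" (len 10), cursors c1@1 c2@8 c3@9, authorship ..........
After op 4 (add_cursor(9)): buffer="vfsaxvtpnf" (len 10), cursors c1@1 c2@8 c3@9 c4@9, authorship ..........
After op 5 (insert('z')): buffer="vzfsaxvtpznzzf" (len 14), cursors c1@2 c2@10 c3@13 c4@13, authorship .1.......2.34.
After op 6 (delete): buffer="vfsaxvtpnf" (len 10), cursors c1@1 c2@8 c3@9 c4@9, authorship ..........
After op 7 (move_right): buffer="vfsaxvtpnf" (len 10), cursors c1@2 c2@9 c3@10 c4@10, authorship ..........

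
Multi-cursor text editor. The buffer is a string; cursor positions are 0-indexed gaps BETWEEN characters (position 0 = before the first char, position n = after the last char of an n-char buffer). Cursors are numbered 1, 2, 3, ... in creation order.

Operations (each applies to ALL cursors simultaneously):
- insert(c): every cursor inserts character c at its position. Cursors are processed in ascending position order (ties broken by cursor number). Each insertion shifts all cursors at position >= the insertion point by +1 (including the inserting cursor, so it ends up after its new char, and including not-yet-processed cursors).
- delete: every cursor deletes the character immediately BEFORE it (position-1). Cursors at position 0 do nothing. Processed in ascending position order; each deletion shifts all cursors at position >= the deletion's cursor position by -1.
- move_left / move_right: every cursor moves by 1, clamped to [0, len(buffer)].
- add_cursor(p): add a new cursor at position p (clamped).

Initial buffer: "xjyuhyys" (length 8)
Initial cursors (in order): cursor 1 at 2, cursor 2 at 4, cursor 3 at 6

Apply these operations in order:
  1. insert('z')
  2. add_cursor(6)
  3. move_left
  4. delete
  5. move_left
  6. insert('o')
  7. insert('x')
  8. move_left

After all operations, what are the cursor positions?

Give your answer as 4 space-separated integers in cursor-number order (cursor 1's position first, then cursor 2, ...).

After op 1 (insert('z')): buffer="xjzyuzhyzys" (len 11), cursors c1@3 c2@6 c3@9, authorship ..1..2..3..
After op 2 (add_cursor(6)): buffer="xjzyuzhyzys" (len 11), cursors c1@3 c2@6 c4@6 c3@9, authorship ..1..2..3..
After op 3 (move_left): buffer="xjzyuzhyzys" (len 11), cursors c1@2 c2@5 c4@5 c3@8, authorship ..1..2..3..
After op 4 (delete): buffer="xzzhzys" (len 7), cursors c1@1 c2@2 c4@2 c3@4, authorship .12.3..
After op 5 (move_left): buffer="xzzhzys" (len 7), cursors c1@0 c2@1 c4@1 c3@3, authorship .12.3..
After op 6 (insert('o')): buffer="oxoozzohzys" (len 11), cursors c1@1 c2@4 c4@4 c3@7, authorship 1.24123.3..
After op 7 (insert('x')): buffer="oxxooxxzzoxhzys" (len 15), cursors c1@2 c2@7 c4@7 c3@11, authorship 11.24241233.3..
After op 8 (move_left): buffer="oxxooxxzzoxhzys" (len 15), cursors c1@1 c2@6 c4@6 c3@10, authorship 11.24241233.3..

Answer: 1 6 10 6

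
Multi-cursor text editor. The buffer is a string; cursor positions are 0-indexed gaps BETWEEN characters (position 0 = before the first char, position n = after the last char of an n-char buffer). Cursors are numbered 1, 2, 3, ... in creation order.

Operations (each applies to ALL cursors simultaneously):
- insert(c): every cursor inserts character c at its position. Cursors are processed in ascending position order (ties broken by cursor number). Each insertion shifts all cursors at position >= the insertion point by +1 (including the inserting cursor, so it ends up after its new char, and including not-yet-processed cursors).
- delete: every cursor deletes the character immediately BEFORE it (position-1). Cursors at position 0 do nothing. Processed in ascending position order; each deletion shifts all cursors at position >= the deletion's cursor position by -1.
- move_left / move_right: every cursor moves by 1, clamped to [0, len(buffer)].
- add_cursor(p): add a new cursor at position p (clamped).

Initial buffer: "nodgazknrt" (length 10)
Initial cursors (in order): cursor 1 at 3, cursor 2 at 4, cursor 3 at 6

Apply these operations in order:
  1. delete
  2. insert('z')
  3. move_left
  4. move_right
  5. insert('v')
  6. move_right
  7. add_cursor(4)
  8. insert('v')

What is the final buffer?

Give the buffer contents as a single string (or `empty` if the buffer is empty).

After op 1 (delete): buffer="noaknrt" (len 7), cursors c1@2 c2@2 c3@3, authorship .......
After op 2 (insert('z')): buffer="nozzazknrt" (len 10), cursors c1@4 c2@4 c3@6, authorship ..12.3....
After op 3 (move_left): buffer="nozzazknrt" (len 10), cursors c1@3 c2@3 c3@5, authorship ..12.3....
After op 4 (move_right): buffer="nozzazknrt" (len 10), cursors c1@4 c2@4 c3@6, authorship ..12.3....
After op 5 (insert('v')): buffer="nozzvvazvknrt" (len 13), cursors c1@6 c2@6 c3@9, authorship ..1212.33....
After op 6 (move_right): buffer="nozzvvazvknrt" (len 13), cursors c1@7 c2@7 c3@10, authorship ..1212.33....
After op 7 (add_cursor(4)): buffer="nozzvvazvknrt" (len 13), cursors c4@4 c1@7 c2@7 c3@10, authorship ..1212.33....
After op 8 (insert('v')): buffer="nozzvvvavvzvkvnrt" (len 17), cursors c4@5 c1@10 c2@10 c3@14, authorship ..12412.1233.3...

Answer: nozzvvvavvzvkvnrt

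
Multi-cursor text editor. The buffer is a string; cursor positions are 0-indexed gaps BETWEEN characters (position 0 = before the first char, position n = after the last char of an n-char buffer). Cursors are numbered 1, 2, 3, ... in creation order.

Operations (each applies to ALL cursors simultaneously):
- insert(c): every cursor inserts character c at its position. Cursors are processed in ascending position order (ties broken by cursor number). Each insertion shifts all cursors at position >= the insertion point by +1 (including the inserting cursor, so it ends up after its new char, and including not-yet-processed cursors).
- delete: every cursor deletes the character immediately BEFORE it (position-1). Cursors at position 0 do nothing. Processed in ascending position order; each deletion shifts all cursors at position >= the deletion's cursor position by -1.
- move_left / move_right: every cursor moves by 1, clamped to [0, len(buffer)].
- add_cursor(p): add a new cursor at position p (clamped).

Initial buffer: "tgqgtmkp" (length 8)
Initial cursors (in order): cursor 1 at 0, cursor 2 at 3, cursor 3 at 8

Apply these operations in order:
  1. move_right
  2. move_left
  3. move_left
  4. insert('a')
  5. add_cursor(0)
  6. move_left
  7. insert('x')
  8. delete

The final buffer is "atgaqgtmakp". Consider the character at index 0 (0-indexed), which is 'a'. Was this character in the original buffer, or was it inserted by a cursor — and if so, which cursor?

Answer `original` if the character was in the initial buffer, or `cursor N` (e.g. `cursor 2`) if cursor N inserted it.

Answer: cursor 1

Derivation:
After op 1 (move_right): buffer="tgqgtmkp" (len 8), cursors c1@1 c2@4 c3@8, authorship ........
After op 2 (move_left): buffer="tgqgtmkp" (len 8), cursors c1@0 c2@3 c3@7, authorship ........
After op 3 (move_left): buffer="tgqgtmkp" (len 8), cursors c1@0 c2@2 c3@6, authorship ........
After op 4 (insert('a')): buffer="atgaqgtmakp" (len 11), cursors c1@1 c2@4 c3@9, authorship 1..2....3..
After op 5 (add_cursor(0)): buffer="atgaqgtmakp" (len 11), cursors c4@0 c1@1 c2@4 c3@9, authorship 1..2....3..
After op 6 (move_left): buffer="atgaqgtmakp" (len 11), cursors c1@0 c4@0 c2@3 c3@8, authorship 1..2....3..
After op 7 (insert('x')): buffer="xxatgxaqgtmxakp" (len 15), cursors c1@2 c4@2 c2@6 c3@12, authorship 141..22....33..
After op 8 (delete): buffer="atgaqgtmakp" (len 11), cursors c1@0 c4@0 c2@3 c3@8, authorship 1..2....3..
Authorship (.=original, N=cursor N): 1 . . 2 . . . . 3 . .
Index 0: author = 1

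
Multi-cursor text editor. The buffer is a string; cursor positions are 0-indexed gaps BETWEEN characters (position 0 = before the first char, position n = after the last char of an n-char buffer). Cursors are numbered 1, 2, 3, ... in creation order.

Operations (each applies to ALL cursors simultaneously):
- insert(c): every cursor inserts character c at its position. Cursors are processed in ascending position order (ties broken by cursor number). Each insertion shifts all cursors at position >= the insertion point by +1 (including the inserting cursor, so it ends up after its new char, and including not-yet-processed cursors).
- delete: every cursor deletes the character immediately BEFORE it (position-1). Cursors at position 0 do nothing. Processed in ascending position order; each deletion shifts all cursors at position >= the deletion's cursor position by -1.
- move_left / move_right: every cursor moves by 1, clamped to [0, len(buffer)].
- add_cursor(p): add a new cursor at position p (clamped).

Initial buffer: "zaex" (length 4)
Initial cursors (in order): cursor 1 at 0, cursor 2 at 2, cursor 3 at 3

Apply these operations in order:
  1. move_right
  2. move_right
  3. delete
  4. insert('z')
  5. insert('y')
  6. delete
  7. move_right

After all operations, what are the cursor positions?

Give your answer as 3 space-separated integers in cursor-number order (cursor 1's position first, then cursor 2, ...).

Answer: 4 4 4

Derivation:
After op 1 (move_right): buffer="zaex" (len 4), cursors c1@1 c2@3 c3@4, authorship ....
After op 2 (move_right): buffer="zaex" (len 4), cursors c1@2 c2@4 c3@4, authorship ....
After op 3 (delete): buffer="z" (len 1), cursors c1@1 c2@1 c3@1, authorship .
After op 4 (insert('z')): buffer="zzzz" (len 4), cursors c1@4 c2@4 c3@4, authorship .123
After op 5 (insert('y')): buffer="zzzzyyy" (len 7), cursors c1@7 c2@7 c3@7, authorship .123123
After op 6 (delete): buffer="zzzz" (len 4), cursors c1@4 c2@4 c3@4, authorship .123
After op 7 (move_right): buffer="zzzz" (len 4), cursors c1@4 c2@4 c3@4, authorship .123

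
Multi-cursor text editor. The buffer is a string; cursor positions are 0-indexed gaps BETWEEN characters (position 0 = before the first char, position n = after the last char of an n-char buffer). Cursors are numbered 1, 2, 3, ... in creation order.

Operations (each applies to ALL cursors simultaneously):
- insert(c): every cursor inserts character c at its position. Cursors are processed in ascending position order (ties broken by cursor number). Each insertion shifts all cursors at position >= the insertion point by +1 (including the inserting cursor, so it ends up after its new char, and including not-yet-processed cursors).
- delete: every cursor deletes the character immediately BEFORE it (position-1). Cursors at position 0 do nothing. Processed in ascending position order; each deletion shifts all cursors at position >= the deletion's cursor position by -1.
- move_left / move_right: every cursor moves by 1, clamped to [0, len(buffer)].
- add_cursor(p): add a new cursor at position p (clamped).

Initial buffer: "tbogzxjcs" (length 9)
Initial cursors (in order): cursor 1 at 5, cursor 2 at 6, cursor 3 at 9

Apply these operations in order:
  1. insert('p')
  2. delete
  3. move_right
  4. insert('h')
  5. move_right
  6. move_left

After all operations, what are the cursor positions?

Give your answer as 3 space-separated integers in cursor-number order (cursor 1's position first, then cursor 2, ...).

Answer: 7 9 11

Derivation:
After op 1 (insert('p')): buffer="tbogzpxpjcsp" (len 12), cursors c1@6 c2@8 c3@12, authorship .....1.2...3
After op 2 (delete): buffer="tbogzxjcs" (len 9), cursors c1@5 c2@6 c3@9, authorship .........
After op 3 (move_right): buffer="tbogzxjcs" (len 9), cursors c1@6 c2@7 c3@9, authorship .........
After op 4 (insert('h')): buffer="tbogzxhjhcsh" (len 12), cursors c1@7 c2@9 c3@12, authorship ......1.2..3
After op 5 (move_right): buffer="tbogzxhjhcsh" (len 12), cursors c1@8 c2@10 c3@12, authorship ......1.2..3
After op 6 (move_left): buffer="tbogzxhjhcsh" (len 12), cursors c1@7 c2@9 c3@11, authorship ......1.2..3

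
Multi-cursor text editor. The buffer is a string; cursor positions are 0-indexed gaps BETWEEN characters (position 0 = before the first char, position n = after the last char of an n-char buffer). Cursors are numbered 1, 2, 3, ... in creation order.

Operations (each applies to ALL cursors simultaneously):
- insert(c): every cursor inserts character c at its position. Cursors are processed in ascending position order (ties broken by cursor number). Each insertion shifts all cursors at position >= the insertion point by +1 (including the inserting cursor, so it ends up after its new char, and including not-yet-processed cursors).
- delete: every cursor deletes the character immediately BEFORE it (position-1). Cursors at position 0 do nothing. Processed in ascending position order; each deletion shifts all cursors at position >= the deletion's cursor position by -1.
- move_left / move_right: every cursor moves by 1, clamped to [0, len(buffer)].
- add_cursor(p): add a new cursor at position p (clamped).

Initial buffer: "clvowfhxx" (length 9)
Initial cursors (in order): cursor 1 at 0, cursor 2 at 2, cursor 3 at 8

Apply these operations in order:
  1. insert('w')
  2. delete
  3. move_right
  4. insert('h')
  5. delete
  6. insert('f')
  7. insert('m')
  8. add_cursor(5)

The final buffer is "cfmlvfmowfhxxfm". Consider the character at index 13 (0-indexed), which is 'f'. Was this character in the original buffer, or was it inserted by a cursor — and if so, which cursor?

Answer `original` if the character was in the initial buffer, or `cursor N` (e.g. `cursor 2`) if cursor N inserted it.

After op 1 (insert('w')): buffer="wclwvowfhxwx" (len 12), cursors c1@1 c2@4 c3@11, authorship 1..2......3.
After op 2 (delete): buffer="clvowfhxx" (len 9), cursors c1@0 c2@2 c3@8, authorship .........
After op 3 (move_right): buffer="clvowfhxx" (len 9), cursors c1@1 c2@3 c3@9, authorship .........
After op 4 (insert('h')): buffer="chlvhowfhxxh" (len 12), cursors c1@2 c2@5 c3@12, authorship .1..2......3
After op 5 (delete): buffer="clvowfhxx" (len 9), cursors c1@1 c2@3 c3@9, authorship .........
After op 6 (insert('f')): buffer="cflvfowfhxxf" (len 12), cursors c1@2 c2@5 c3@12, authorship .1..2......3
After op 7 (insert('m')): buffer="cfmlvfmowfhxxfm" (len 15), cursors c1@3 c2@7 c3@15, authorship .11..22......33
After op 8 (add_cursor(5)): buffer="cfmlvfmowfhxxfm" (len 15), cursors c1@3 c4@5 c2@7 c3@15, authorship .11..22......33
Authorship (.=original, N=cursor N): . 1 1 . . 2 2 . . . . . . 3 3
Index 13: author = 3

Answer: cursor 3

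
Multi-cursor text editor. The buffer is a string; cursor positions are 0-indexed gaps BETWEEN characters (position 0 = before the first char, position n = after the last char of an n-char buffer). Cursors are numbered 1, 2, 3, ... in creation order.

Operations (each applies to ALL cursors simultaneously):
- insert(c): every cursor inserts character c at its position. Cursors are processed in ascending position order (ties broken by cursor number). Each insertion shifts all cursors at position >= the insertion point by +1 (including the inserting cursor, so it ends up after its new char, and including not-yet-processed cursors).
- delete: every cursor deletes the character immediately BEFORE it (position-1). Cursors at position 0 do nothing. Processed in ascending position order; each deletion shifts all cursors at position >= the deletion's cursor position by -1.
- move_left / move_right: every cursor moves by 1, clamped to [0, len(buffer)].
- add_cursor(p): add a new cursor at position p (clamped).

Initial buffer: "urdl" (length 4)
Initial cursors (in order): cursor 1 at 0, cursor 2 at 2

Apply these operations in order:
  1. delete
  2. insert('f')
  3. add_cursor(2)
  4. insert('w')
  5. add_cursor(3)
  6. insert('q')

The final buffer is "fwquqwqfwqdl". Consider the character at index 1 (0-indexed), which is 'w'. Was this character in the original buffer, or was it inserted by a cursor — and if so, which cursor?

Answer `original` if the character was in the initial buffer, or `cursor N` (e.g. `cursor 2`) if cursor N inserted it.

After op 1 (delete): buffer="udl" (len 3), cursors c1@0 c2@1, authorship ...
After op 2 (insert('f')): buffer="fufdl" (len 5), cursors c1@1 c2@3, authorship 1.2..
After op 3 (add_cursor(2)): buffer="fufdl" (len 5), cursors c1@1 c3@2 c2@3, authorship 1.2..
After op 4 (insert('w')): buffer="fwuwfwdl" (len 8), cursors c1@2 c3@4 c2@6, authorship 11.322..
After op 5 (add_cursor(3)): buffer="fwuwfwdl" (len 8), cursors c1@2 c4@3 c3@4 c2@6, authorship 11.322..
After op 6 (insert('q')): buffer="fwquqwqfwqdl" (len 12), cursors c1@3 c4@5 c3@7 c2@10, authorship 111.433222..
Authorship (.=original, N=cursor N): 1 1 1 . 4 3 3 2 2 2 . .
Index 1: author = 1

Answer: cursor 1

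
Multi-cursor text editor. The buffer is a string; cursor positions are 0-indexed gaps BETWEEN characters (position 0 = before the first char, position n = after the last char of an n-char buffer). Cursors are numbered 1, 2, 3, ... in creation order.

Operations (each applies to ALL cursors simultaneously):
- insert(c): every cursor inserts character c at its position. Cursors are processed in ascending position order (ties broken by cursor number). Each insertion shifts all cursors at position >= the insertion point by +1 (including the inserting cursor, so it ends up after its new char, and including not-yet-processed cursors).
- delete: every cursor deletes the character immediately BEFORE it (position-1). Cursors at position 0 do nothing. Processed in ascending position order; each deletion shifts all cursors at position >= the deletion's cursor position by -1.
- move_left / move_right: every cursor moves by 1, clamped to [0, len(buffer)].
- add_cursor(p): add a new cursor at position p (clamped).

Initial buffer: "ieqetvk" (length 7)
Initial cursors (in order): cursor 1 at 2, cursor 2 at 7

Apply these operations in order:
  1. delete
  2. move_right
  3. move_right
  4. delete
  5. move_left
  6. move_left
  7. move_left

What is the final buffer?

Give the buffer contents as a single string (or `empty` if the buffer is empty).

Answer: iqt

Derivation:
After op 1 (delete): buffer="iqetv" (len 5), cursors c1@1 c2@5, authorship .....
After op 2 (move_right): buffer="iqetv" (len 5), cursors c1@2 c2@5, authorship .....
After op 3 (move_right): buffer="iqetv" (len 5), cursors c1@3 c2@5, authorship .....
After op 4 (delete): buffer="iqt" (len 3), cursors c1@2 c2@3, authorship ...
After op 5 (move_left): buffer="iqt" (len 3), cursors c1@1 c2@2, authorship ...
After op 6 (move_left): buffer="iqt" (len 3), cursors c1@0 c2@1, authorship ...
After op 7 (move_left): buffer="iqt" (len 3), cursors c1@0 c2@0, authorship ...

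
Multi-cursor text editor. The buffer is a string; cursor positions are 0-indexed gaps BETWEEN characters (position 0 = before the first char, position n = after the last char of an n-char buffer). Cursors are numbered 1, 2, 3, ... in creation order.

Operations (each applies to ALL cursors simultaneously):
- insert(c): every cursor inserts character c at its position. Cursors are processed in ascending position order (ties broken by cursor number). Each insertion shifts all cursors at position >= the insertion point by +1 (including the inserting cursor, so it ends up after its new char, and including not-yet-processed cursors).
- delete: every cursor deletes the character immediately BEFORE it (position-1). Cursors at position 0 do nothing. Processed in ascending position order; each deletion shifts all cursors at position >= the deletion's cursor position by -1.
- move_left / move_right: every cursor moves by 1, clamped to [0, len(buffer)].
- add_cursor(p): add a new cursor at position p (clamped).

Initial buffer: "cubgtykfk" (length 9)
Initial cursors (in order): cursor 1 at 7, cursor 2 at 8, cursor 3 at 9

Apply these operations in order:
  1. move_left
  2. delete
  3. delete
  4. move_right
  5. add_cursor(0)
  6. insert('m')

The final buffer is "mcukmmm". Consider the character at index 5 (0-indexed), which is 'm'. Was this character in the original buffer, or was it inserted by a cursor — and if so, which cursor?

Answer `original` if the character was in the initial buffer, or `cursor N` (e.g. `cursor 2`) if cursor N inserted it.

After op 1 (move_left): buffer="cubgtykfk" (len 9), cursors c1@6 c2@7 c3@8, authorship .........
After op 2 (delete): buffer="cubgtk" (len 6), cursors c1@5 c2@5 c3@5, authorship ......
After op 3 (delete): buffer="cuk" (len 3), cursors c1@2 c2@2 c3@2, authorship ...
After op 4 (move_right): buffer="cuk" (len 3), cursors c1@3 c2@3 c3@3, authorship ...
After op 5 (add_cursor(0)): buffer="cuk" (len 3), cursors c4@0 c1@3 c2@3 c3@3, authorship ...
After op 6 (insert('m')): buffer="mcukmmm" (len 7), cursors c4@1 c1@7 c2@7 c3@7, authorship 4...123
Authorship (.=original, N=cursor N): 4 . . . 1 2 3
Index 5: author = 2

Answer: cursor 2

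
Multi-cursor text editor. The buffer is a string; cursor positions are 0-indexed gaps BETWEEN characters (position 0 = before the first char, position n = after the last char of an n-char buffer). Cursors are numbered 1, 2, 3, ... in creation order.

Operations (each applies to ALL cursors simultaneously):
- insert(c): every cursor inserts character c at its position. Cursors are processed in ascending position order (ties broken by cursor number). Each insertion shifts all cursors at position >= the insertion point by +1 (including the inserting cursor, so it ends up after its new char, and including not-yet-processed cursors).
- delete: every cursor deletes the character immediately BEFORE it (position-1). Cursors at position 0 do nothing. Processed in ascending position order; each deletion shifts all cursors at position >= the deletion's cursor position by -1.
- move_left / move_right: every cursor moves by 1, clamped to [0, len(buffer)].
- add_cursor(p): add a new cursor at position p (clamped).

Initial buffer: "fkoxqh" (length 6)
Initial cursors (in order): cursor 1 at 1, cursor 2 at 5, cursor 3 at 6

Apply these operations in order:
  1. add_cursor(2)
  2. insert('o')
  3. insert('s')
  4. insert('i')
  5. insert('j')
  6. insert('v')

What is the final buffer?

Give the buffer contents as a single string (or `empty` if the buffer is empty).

After op 1 (add_cursor(2)): buffer="fkoxqh" (len 6), cursors c1@1 c4@2 c2@5 c3@6, authorship ......
After op 2 (insert('o')): buffer="fokooxqoho" (len 10), cursors c1@2 c4@4 c2@8 c3@10, authorship .1.4...2.3
After op 3 (insert('s')): buffer="foskosoxqoshos" (len 14), cursors c1@3 c4@6 c2@11 c3@14, authorship .11.44...22.33
After op 4 (insert('i')): buffer="fosikosioxqosihosi" (len 18), cursors c1@4 c4@8 c2@14 c3@18, authorship .111.444...222.333
After op 5 (insert('j')): buffer="fosijkosijoxqosijhosij" (len 22), cursors c1@5 c4@10 c2@17 c3@22, authorship .1111.4444...2222.3333
After op 6 (insert('v')): buffer="fosijvkosijvoxqosijvhosijv" (len 26), cursors c1@6 c4@12 c2@20 c3@26, authorship .11111.44444...22222.33333

Answer: fosijvkosijvoxqosijvhosijv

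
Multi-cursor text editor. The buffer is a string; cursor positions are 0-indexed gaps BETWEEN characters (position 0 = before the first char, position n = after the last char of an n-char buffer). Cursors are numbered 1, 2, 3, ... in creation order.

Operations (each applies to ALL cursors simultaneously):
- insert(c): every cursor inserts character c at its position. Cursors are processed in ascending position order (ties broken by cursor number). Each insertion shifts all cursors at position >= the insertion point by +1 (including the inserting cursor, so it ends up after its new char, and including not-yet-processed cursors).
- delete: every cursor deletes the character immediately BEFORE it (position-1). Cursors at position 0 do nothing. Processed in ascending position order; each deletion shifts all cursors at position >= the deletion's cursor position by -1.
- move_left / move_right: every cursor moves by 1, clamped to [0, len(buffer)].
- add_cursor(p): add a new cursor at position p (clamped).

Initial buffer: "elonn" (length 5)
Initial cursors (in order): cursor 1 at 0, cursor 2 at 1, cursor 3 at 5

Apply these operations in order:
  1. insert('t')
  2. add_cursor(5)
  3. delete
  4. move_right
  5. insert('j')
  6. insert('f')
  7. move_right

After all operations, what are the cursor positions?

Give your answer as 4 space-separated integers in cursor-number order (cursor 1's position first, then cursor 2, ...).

Answer: 4 7 12 10

Derivation:
After op 1 (insert('t')): buffer="tetlonnt" (len 8), cursors c1@1 c2@3 c3@8, authorship 1.2....3
After op 2 (add_cursor(5)): buffer="tetlonnt" (len 8), cursors c1@1 c2@3 c4@5 c3@8, authorship 1.2....3
After op 3 (delete): buffer="elnn" (len 4), cursors c1@0 c2@1 c4@2 c3@4, authorship ....
After op 4 (move_right): buffer="elnn" (len 4), cursors c1@1 c2@2 c4@3 c3@4, authorship ....
After op 5 (insert('j')): buffer="ejljnjnj" (len 8), cursors c1@2 c2@4 c4@6 c3@8, authorship .1.2.4.3
After op 6 (insert('f')): buffer="ejfljfnjfnjf" (len 12), cursors c1@3 c2@6 c4@9 c3@12, authorship .11.22.44.33
After op 7 (move_right): buffer="ejfljfnjfnjf" (len 12), cursors c1@4 c2@7 c4@10 c3@12, authorship .11.22.44.33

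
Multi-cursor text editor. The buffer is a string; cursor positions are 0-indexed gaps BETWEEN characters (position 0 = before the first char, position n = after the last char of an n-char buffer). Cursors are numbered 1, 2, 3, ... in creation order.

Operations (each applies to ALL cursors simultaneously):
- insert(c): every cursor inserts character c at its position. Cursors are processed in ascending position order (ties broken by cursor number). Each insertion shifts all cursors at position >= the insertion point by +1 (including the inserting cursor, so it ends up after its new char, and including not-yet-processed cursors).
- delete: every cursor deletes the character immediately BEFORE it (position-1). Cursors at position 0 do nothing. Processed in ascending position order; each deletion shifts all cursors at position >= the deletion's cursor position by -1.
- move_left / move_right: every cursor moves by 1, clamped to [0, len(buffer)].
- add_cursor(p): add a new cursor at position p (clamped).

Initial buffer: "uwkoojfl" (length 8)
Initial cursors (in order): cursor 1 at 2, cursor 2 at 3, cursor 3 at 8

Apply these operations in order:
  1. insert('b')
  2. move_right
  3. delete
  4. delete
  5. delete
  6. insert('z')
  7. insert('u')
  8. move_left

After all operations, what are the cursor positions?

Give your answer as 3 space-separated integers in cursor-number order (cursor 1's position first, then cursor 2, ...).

After op 1 (insert('b')): buffer="uwbkboojflb" (len 11), cursors c1@3 c2@5 c3@11, authorship ..1.2.....3
After op 2 (move_right): buffer="uwbkboojflb" (len 11), cursors c1@4 c2@6 c3@11, authorship ..1.2.....3
After op 3 (delete): buffer="uwbbojfl" (len 8), cursors c1@3 c2@4 c3@8, authorship ..12....
After op 4 (delete): buffer="uwojf" (len 5), cursors c1@2 c2@2 c3@5, authorship .....
After op 5 (delete): buffer="oj" (len 2), cursors c1@0 c2@0 c3@2, authorship ..
After op 6 (insert('z')): buffer="zzojz" (len 5), cursors c1@2 c2@2 c3@5, authorship 12..3
After op 7 (insert('u')): buffer="zzuuojzu" (len 8), cursors c1@4 c2@4 c3@8, authorship 1212..33
After op 8 (move_left): buffer="zzuuojzu" (len 8), cursors c1@3 c2@3 c3@7, authorship 1212..33

Answer: 3 3 7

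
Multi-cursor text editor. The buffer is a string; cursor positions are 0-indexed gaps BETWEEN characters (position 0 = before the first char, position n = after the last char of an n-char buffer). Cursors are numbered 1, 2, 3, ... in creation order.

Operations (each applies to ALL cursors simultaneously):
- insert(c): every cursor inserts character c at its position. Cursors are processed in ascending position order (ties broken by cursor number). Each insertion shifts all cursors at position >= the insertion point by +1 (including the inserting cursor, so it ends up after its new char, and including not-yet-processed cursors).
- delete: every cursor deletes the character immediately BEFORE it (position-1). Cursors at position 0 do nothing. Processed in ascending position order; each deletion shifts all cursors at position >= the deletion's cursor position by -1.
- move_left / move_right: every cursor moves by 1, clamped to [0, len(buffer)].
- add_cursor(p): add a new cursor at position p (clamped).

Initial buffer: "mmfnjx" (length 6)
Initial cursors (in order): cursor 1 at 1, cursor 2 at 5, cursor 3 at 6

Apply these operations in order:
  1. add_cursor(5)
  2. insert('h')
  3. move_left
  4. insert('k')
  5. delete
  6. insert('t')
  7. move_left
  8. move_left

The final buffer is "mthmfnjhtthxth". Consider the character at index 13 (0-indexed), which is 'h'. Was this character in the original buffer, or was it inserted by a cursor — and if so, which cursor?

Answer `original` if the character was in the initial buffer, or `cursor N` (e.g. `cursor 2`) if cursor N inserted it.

Answer: cursor 3

Derivation:
After op 1 (add_cursor(5)): buffer="mmfnjx" (len 6), cursors c1@1 c2@5 c4@5 c3@6, authorship ......
After op 2 (insert('h')): buffer="mhmfnjhhxh" (len 10), cursors c1@2 c2@8 c4@8 c3@10, authorship .1....24.3
After op 3 (move_left): buffer="mhmfnjhhxh" (len 10), cursors c1@1 c2@7 c4@7 c3@9, authorship .1....24.3
After op 4 (insert('k')): buffer="mkhmfnjhkkhxkh" (len 14), cursors c1@2 c2@10 c4@10 c3@13, authorship .11....2244.33
After op 5 (delete): buffer="mhmfnjhhxh" (len 10), cursors c1@1 c2@7 c4@7 c3@9, authorship .1....24.3
After op 6 (insert('t')): buffer="mthmfnjhtthxth" (len 14), cursors c1@2 c2@10 c4@10 c3@13, authorship .11....2244.33
After op 7 (move_left): buffer="mthmfnjhtthxth" (len 14), cursors c1@1 c2@9 c4@9 c3@12, authorship .11....2244.33
After op 8 (move_left): buffer="mthmfnjhtthxth" (len 14), cursors c1@0 c2@8 c4@8 c3@11, authorship .11....2244.33
Authorship (.=original, N=cursor N): . 1 1 . . . . 2 2 4 4 . 3 3
Index 13: author = 3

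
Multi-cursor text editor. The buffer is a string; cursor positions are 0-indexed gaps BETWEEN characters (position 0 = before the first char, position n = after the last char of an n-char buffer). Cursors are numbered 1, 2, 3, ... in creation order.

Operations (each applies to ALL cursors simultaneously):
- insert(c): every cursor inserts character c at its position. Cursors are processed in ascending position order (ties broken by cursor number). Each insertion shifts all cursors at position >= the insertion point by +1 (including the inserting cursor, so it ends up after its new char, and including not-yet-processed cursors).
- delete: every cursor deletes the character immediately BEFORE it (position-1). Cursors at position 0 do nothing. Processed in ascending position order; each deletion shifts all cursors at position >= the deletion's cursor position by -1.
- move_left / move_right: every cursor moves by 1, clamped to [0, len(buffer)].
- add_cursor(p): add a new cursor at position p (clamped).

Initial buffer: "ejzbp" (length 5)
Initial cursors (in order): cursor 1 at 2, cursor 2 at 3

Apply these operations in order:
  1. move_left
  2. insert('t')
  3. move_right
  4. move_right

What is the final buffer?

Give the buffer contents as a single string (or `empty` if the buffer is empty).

Answer: etjtzbp

Derivation:
After op 1 (move_left): buffer="ejzbp" (len 5), cursors c1@1 c2@2, authorship .....
After op 2 (insert('t')): buffer="etjtzbp" (len 7), cursors c1@2 c2@4, authorship .1.2...
After op 3 (move_right): buffer="etjtzbp" (len 7), cursors c1@3 c2@5, authorship .1.2...
After op 4 (move_right): buffer="etjtzbp" (len 7), cursors c1@4 c2@6, authorship .1.2...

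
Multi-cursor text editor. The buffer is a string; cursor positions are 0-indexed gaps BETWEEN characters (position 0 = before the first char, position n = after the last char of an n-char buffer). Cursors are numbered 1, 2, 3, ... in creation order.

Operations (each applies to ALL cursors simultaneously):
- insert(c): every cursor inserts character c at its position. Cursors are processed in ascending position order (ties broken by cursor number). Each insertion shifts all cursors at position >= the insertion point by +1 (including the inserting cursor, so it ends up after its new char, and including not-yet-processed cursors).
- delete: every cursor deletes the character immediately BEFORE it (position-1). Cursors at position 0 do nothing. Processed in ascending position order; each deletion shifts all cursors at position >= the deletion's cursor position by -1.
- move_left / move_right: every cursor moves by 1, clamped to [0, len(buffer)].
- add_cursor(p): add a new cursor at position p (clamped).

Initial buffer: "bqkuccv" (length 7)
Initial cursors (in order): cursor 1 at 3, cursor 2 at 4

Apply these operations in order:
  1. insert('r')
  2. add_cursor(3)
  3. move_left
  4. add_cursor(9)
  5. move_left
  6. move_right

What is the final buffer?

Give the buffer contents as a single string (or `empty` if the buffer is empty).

After op 1 (insert('r')): buffer="bqkrurccv" (len 9), cursors c1@4 c2@6, authorship ...1.2...
After op 2 (add_cursor(3)): buffer="bqkrurccv" (len 9), cursors c3@3 c1@4 c2@6, authorship ...1.2...
After op 3 (move_left): buffer="bqkrurccv" (len 9), cursors c3@2 c1@3 c2@5, authorship ...1.2...
After op 4 (add_cursor(9)): buffer="bqkrurccv" (len 9), cursors c3@2 c1@3 c2@5 c4@9, authorship ...1.2...
After op 5 (move_left): buffer="bqkrurccv" (len 9), cursors c3@1 c1@2 c2@4 c4@8, authorship ...1.2...
After op 6 (move_right): buffer="bqkrurccv" (len 9), cursors c3@2 c1@3 c2@5 c4@9, authorship ...1.2...

Answer: bqkrurccv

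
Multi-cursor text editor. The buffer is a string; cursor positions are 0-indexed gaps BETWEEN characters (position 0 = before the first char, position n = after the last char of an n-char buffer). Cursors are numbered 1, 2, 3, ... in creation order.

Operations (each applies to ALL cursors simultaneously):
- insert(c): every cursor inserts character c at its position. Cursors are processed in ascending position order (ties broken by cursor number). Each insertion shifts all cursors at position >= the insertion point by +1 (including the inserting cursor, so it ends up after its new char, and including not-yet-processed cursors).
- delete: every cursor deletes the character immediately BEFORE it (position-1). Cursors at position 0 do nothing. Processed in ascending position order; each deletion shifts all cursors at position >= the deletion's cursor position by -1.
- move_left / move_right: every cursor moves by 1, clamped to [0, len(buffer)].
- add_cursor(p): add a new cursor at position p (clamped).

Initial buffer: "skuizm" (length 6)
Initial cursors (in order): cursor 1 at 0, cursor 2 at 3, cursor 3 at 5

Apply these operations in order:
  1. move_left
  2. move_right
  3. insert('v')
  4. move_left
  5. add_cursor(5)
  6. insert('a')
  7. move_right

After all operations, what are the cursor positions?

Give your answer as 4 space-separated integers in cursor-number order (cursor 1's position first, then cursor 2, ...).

Answer: 3 7 12 9

Derivation:
After op 1 (move_left): buffer="skuizm" (len 6), cursors c1@0 c2@2 c3@4, authorship ......
After op 2 (move_right): buffer="skuizm" (len 6), cursors c1@1 c2@3 c3@5, authorship ......
After op 3 (insert('v')): buffer="svkuvizvm" (len 9), cursors c1@2 c2@5 c3@8, authorship .1..2..3.
After op 4 (move_left): buffer="svkuvizvm" (len 9), cursors c1@1 c2@4 c3@7, authorship .1..2..3.
After op 5 (add_cursor(5)): buffer="svkuvizvm" (len 9), cursors c1@1 c2@4 c4@5 c3@7, authorship .1..2..3.
After op 6 (insert('a')): buffer="savkuavaizavm" (len 13), cursors c1@2 c2@6 c4@8 c3@11, authorship .11..224..33.
After op 7 (move_right): buffer="savkuavaizavm" (len 13), cursors c1@3 c2@7 c4@9 c3@12, authorship .11..224..33.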